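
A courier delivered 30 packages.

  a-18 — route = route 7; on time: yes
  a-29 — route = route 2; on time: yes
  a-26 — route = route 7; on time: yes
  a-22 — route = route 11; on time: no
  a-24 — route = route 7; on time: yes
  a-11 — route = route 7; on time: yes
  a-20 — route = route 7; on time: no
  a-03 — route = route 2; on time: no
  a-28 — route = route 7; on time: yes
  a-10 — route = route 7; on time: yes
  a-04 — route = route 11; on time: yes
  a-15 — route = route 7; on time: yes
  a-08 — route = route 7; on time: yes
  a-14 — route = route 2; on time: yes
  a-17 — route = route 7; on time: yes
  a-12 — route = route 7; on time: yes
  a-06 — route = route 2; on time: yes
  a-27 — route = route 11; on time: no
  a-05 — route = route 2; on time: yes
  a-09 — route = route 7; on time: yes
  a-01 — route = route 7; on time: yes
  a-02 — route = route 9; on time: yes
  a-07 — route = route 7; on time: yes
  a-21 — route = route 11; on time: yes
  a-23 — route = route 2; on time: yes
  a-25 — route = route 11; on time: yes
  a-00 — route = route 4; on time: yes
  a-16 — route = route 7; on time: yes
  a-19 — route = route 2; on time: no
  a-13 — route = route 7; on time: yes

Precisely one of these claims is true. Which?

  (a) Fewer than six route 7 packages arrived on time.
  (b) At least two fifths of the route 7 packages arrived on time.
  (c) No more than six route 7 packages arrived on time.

|A| = 16, |A ∩ B| = 15, |A ∖ B| = 1.
(a) requires |A ∩ B| < 6: false.
(b) requires |A ∩ B| / |A| ≥ 2/5: true.
(c) requires |A ∩ B| ≤ 6: false.

(b)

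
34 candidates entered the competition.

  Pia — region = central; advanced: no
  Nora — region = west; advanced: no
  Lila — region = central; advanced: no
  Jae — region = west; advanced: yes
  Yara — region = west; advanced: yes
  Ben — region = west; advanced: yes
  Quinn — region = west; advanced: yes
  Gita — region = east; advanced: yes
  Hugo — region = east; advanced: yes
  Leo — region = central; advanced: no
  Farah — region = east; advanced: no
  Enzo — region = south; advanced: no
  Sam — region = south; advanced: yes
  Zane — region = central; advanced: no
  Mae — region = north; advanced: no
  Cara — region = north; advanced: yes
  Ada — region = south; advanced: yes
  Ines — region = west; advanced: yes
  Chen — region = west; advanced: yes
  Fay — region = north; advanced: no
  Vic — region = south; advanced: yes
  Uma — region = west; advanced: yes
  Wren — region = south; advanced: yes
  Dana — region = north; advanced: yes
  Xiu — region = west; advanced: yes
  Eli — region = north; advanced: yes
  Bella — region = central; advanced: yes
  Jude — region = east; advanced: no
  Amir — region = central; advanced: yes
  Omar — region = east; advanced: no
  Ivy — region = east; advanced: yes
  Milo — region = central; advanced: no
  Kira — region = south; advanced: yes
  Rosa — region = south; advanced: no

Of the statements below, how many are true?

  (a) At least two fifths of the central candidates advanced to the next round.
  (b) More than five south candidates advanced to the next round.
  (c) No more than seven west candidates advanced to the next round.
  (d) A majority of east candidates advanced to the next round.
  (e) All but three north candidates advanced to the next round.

(a) central: |A| = 7, |A ∩ B| = 2; needs |A ∩ B| / |A| ≥ 2/5 — false.
(b) south: |A| = 7, |A ∩ B| = 5; needs |A ∩ B| > 5 — false.
(c) west: |A| = 9, |A ∩ B| = 8; needs |A ∩ B| ≤ 7 — false.
(d) east: |A| = 6, |A ∩ B| = 3; needs |A ∩ B| > |A ∖ B| — false.
(e) north: |A| = 5, |A ∩ B| = 3; needs |A ∖ B| = 3 — false.

0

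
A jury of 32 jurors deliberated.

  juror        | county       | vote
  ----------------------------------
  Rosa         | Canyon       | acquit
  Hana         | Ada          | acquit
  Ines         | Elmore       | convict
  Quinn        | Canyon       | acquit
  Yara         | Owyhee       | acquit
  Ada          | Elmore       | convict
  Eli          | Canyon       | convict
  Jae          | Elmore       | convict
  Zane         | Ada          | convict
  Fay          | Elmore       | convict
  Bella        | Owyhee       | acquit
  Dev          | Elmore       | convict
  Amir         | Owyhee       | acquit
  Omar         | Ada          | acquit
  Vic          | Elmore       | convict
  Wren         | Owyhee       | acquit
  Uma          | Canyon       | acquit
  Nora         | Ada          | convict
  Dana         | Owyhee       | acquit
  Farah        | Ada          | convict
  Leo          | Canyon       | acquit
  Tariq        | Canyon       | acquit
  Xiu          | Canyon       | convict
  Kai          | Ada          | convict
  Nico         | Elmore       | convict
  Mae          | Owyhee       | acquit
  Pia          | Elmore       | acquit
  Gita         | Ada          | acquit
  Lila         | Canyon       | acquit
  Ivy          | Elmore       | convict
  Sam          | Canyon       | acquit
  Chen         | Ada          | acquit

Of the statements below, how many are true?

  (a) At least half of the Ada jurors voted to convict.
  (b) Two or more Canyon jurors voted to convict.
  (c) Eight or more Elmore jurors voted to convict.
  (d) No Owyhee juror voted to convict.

4

(a) Ada: |A| = 8, |A ∩ B| = 4; needs |A ∩ B| ≥ |A ∖ B| — true.
(b) Canyon: |A| = 9, |A ∩ B| = 2; needs |A ∩ B| ≥ 2 — true.
(c) Elmore: |A| = 9, |A ∩ B| = 8; needs |A ∩ B| ≥ 8 — true.
(d) Owyhee: |A| = 6, |A ∩ B| = 0; needs A ∩ B = ∅ (|A ∩ B| = 0) — true.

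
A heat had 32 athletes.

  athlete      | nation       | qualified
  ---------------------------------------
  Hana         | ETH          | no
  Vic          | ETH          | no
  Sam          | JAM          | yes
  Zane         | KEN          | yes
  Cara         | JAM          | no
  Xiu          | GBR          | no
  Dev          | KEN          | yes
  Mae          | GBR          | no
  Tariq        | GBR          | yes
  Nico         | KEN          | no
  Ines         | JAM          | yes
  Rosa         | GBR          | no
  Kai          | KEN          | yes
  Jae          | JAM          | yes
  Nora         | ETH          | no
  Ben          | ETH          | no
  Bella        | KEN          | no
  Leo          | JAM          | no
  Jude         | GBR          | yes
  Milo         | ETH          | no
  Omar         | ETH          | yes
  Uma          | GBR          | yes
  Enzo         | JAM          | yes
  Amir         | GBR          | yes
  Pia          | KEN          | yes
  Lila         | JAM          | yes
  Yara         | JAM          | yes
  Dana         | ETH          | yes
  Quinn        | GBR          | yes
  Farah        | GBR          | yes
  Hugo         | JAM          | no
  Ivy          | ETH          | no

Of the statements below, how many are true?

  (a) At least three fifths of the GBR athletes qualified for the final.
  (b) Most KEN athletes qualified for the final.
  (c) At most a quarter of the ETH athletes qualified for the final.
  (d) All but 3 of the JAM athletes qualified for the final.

(a) GBR: |A| = 9, |A ∩ B| = 6; needs |A ∩ B| / |A| ≥ 3/5 — true.
(b) KEN: |A| = 6, |A ∩ B| = 4; needs |A ∩ B| > |A ∖ B| — true.
(c) ETH: |A| = 8, |A ∩ B| = 2; needs |A ∩ B| / |A| ≤ 1/4 — true.
(d) JAM: |A| = 9, |A ∩ B| = 6; needs |A ∖ B| = 3 — true.

4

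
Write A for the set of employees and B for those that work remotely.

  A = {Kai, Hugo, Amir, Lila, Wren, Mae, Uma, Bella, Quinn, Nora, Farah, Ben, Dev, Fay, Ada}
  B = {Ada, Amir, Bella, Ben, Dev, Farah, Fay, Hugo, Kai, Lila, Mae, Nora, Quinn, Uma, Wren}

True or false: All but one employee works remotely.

The determiner here denotes the relation: |A ∖ B| = 1.
|A| = 15, |A ∩ B| = 15, |A ∖ B| = 0.
|A ∖ B| = 0, so the statement is false.

False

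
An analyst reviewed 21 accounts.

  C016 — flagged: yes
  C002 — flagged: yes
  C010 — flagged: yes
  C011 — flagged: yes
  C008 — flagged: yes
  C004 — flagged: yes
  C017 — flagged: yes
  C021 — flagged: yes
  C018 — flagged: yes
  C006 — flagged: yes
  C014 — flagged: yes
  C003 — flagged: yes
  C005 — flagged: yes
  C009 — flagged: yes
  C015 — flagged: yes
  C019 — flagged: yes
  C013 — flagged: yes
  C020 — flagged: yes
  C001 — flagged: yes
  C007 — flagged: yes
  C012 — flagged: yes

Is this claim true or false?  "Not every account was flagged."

False

The determiner here denotes the relation: A ⊄ B (|A ∖ B| ≥ 1).
|A| = 21, |A ∩ B| = 21, |A ∖ B| = 0.
So the statement is false.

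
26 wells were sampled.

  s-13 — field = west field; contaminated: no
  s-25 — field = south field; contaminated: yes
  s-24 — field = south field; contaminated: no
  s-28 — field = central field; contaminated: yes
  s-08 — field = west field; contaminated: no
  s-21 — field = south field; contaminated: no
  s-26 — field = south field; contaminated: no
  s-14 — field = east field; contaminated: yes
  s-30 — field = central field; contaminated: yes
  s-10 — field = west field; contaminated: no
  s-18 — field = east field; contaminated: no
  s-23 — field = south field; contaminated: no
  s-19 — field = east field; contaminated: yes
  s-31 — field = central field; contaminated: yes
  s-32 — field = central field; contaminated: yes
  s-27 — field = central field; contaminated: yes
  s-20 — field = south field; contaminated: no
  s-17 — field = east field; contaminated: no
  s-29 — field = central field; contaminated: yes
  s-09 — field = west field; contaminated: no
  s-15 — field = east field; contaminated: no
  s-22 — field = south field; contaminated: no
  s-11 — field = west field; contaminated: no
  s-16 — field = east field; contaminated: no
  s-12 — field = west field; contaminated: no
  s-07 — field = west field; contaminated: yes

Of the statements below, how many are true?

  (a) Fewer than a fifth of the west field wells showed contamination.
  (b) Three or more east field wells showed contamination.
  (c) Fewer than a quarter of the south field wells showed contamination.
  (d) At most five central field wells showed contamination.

(a) west field: |A| = 7, |A ∩ B| = 1; needs |A ∩ B| / |A| < 1/5 — true.
(b) east field: |A| = 6, |A ∩ B| = 2; needs |A ∩ B| ≥ 3 — false.
(c) south field: |A| = 7, |A ∩ B| = 1; needs |A ∩ B| / |A| < 1/4 — true.
(d) central field: |A| = 6, |A ∩ B| = 6; needs |A ∩ B| ≤ 5 — false.

2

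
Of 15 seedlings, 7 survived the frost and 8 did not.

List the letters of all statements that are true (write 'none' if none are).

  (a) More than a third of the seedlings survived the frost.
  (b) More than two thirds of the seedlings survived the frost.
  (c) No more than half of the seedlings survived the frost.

(a), (c)

|A| = 15, |A ∩ B| = 7, |A ∖ B| = 8.
(a) |A ∩ B| / |A| > 1/3: holds.
(b) |A ∩ B| / |A| > 2/3: fails.
(c) |A ∩ B| ≤ |A ∖ B|: holds.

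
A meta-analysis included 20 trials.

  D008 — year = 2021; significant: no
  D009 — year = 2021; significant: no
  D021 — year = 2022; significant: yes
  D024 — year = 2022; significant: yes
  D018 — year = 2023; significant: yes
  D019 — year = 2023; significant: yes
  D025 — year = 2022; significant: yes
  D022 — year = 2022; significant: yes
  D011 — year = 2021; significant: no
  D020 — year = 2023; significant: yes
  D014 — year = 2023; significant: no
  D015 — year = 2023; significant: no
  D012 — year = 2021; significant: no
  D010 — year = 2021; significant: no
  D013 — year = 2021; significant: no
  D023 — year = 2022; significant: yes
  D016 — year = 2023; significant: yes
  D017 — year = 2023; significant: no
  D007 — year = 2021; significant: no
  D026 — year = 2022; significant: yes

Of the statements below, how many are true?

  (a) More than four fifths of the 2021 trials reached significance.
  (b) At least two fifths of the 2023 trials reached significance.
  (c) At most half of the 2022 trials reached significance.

(a) 2021: |A| = 7, |A ∩ B| = 0; needs |A ∩ B| / |A| > 4/5 — false.
(b) 2023: |A| = 7, |A ∩ B| = 4; needs |A ∩ B| / |A| ≥ 2/5 — true.
(c) 2022: |A| = 6, |A ∩ B| = 6; needs |A ∩ B| ≤ |A ∖ B| — false.

1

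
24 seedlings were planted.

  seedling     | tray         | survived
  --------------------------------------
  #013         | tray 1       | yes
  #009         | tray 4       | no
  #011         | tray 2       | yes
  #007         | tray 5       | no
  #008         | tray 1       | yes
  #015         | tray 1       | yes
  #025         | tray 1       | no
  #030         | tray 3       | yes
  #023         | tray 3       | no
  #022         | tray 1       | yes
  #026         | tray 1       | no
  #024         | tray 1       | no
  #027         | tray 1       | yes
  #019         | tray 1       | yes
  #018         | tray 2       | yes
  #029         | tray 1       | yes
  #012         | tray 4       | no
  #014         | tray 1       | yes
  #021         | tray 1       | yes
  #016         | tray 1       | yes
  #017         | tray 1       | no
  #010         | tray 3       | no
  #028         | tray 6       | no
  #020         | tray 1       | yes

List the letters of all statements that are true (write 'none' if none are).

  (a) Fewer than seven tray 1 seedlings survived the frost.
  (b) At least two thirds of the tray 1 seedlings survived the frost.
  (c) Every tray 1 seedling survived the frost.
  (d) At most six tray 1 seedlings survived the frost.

|A| = 15, |A ∩ B| = 11, |A ∖ B| = 4.
(a) |A ∩ B| < 7: fails.
(b) |A ∩ B| / |A| ≥ 2/3: holds.
(c) A ⊆ B, i.e. every element of A is in B (|A ∖ B| = 0): fails.
(d) |A ∩ B| ≤ 6: fails.

(b)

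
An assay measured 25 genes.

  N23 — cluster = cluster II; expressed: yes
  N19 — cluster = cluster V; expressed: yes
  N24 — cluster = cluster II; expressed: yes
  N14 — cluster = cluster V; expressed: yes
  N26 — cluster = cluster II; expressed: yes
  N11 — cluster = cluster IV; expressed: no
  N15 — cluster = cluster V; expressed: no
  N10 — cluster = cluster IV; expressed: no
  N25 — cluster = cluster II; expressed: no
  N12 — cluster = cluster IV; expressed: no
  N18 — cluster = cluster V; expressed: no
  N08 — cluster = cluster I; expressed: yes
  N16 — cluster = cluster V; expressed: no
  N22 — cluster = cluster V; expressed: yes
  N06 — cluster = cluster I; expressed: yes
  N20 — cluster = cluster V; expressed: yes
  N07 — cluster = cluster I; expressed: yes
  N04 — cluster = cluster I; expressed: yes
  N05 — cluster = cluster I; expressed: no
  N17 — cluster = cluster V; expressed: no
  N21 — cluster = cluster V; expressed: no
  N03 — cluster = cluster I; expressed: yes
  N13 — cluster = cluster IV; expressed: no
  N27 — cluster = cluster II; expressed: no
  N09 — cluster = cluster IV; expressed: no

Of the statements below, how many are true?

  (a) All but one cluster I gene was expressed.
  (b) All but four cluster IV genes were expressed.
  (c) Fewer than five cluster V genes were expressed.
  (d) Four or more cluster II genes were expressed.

(a) cluster I: |A| = 6, |A ∩ B| = 5; needs |A ∖ B| = 1 — true.
(b) cluster IV: |A| = 5, |A ∩ B| = 0; needs |A ∖ B| = 4 — false.
(c) cluster V: |A| = 9, |A ∩ B| = 4; needs |A ∩ B| < 5 — true.
(d) cluster II: |A| = 5, |A ∩ B| = 3; needs |A ∩ B| ≥ 4 — false.

2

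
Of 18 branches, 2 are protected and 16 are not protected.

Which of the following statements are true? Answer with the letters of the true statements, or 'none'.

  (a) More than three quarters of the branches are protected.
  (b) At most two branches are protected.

|A| = 18, |A ∩ B| = 2, |A ∖ B| = 16.
(a) |A ∩ B| / |A| > 3/4: fails.
(b) |A ∩ B| ≤ 2: holds.

(b)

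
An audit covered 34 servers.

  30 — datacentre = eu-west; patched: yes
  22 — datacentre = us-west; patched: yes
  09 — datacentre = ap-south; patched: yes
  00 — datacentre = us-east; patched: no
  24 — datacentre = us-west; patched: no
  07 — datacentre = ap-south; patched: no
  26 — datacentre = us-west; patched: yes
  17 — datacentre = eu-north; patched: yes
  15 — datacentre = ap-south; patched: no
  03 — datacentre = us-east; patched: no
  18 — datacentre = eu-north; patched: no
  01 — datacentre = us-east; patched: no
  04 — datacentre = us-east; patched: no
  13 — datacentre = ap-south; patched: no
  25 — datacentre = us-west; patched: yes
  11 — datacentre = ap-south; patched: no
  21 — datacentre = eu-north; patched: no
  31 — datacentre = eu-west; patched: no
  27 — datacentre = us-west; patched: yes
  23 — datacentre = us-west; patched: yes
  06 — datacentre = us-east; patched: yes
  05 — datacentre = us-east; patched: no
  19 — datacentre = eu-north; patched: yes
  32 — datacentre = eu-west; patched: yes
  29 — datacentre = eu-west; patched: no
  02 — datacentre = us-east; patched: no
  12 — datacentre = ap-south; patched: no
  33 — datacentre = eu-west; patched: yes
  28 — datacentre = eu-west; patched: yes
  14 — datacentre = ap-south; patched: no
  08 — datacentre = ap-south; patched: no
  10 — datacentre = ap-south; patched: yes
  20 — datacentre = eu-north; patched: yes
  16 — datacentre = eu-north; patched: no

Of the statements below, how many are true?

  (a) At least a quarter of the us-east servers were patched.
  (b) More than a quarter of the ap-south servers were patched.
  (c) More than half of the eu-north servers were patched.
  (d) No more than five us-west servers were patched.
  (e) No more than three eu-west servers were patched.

(a) us-east: |A| = 7, |A ∩ B| = 1; needs |A ∩ B| / |A| ≥ 1/4 — false.
(b) ap-south: |A| = 9, |A ∩ B| = 2; needs |A ∩ B| / |A| > 1/4 — false.
(c) eu-north: |A| = 6, |A ∩ B| = 3; needs |A ∩ B| > |A ∖ B| — false.
(d) us-west: |A| = 6, |A ∩ B| = 5; needs |A ∩ B| ≤ 5 — true.
(e) eu-west: |A| = 6, |A ∩ B| = 4; needs |A ∩ B| ≤ 3 — false.

1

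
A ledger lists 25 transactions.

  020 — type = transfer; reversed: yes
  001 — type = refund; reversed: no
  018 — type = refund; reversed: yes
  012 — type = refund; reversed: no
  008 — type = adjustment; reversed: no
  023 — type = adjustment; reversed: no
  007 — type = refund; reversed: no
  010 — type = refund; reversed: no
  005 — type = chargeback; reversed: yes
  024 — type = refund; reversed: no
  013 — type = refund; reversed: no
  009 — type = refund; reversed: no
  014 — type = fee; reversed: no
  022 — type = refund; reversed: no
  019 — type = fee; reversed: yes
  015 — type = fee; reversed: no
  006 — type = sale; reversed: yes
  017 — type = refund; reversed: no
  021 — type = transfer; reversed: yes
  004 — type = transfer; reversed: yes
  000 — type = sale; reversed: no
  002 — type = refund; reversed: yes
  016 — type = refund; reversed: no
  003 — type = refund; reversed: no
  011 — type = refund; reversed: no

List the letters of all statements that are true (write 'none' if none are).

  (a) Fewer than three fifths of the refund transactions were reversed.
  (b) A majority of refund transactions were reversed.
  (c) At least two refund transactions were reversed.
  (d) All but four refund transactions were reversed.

(a), (c)

|A| = 14, |A ∩ B| = 2, |A ∖ B| = 12.
(a) |A ∩ B| / |A| < 3/5: holds.
(b) |A ∩ B| > |A ∖ B|: fails.
(c) |A ∩ B| ≥ 2: holds.
(d) |A ∖ B| = 4: fails.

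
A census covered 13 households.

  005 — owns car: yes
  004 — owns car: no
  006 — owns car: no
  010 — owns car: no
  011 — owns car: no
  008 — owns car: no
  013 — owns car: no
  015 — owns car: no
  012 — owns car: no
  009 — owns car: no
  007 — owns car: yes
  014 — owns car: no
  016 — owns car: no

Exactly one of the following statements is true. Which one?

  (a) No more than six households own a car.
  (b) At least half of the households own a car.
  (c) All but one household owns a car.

(a)

|A| = 13, |A ∩ B| = 2, |A ∖ B| = 11.
(a) requires |A ∩ B| ≤ 6: true.
(b) requires |A ∩ B| ≥ |A ∖ B|: false.
(c) requires |A ∖ B| = 1: false.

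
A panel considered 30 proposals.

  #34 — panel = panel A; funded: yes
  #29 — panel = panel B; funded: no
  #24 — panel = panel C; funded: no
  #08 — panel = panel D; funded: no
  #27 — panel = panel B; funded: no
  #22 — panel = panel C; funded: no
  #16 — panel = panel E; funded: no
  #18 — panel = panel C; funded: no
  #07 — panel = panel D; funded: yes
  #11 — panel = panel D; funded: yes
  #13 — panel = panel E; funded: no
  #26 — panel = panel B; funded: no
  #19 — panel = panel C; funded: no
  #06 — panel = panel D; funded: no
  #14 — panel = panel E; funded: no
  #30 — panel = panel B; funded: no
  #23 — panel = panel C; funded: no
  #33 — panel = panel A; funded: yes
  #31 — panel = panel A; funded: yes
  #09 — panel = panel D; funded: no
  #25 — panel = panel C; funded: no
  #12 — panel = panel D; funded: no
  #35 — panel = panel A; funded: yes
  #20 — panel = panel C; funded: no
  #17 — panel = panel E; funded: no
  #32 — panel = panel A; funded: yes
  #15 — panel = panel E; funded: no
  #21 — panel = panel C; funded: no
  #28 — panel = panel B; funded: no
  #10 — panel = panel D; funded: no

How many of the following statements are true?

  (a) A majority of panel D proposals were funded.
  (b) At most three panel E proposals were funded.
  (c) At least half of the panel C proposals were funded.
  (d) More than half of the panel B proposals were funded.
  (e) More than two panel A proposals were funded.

(a) panel D: |A| = 7, |A ∩ B| = 2; needs |A ∩ B| > |A ∖ B| — false.
(b) panel E: |A| = 5, |A ∩ B| = 0; needs |A ∩ B| ≤ 3 — true.
(c) panel C: |A| = 8, |A ∩ B| = 0; needs |A ∩ B| ≥ |A ∖ B| — false.
(d) panel B: |A| = 5, |A ∩ B| = 0; needs |A ∩ B| > |A ∖ B| — false.
(e) panel A: |A| = 5, |A ∩ B| = 5; needs |A ∩ B| > 2 — true.

2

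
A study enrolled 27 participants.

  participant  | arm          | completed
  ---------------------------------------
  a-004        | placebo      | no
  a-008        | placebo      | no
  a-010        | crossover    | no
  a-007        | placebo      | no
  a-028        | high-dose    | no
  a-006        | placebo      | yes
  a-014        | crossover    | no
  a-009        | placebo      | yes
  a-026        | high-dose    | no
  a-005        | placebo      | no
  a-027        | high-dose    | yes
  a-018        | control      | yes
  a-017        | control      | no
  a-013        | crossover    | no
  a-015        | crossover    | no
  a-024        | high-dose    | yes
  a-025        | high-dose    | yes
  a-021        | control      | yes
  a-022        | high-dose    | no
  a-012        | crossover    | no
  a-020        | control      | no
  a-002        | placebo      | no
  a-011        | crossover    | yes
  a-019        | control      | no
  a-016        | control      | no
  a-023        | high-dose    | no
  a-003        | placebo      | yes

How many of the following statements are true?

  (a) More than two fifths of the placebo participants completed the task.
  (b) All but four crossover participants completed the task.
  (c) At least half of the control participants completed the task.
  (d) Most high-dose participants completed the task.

(a) placebo: |A| = 8, |A ∩ B| = 3; needs |A ∩ B| / |A| > 2/5 — false.
(b) crossover: |A| = 6, |A ∩ B| = 1; needs |A ∖ B| = 4 — false.
(c) control: |A| = 6, |A ∩ B| = 2; needs |A ∩ B| ≥ |A ∖ B| — false.
(d) high-dose: |A| = 7, |A ∩ B| = 3; needs |A ∩ B| > |A ∖ B| — false.

0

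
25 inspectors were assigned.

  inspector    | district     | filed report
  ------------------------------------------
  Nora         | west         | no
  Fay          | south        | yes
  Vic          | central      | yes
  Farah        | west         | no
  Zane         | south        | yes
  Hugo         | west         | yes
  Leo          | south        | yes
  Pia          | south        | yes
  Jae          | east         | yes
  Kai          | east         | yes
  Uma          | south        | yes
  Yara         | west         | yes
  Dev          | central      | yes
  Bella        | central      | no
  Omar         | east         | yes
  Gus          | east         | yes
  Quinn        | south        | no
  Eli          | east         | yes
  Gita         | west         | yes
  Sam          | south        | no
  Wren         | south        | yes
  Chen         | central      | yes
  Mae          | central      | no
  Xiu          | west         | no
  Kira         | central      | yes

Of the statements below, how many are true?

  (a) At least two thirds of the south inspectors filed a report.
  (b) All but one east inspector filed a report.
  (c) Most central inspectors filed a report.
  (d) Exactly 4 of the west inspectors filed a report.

(a) south: |A| = 8, |A ∩ B| = 6; needs |A ∩ B| / |A| ≥ 2/3 — true.
(b) east: |A| = 5, |A ∩ B| = 5; needs |A ∖ B| = 1 — false.
(c) central: |A| = 6, |A ∩ B| = 4; needs |A ∩ B| > |A ∖ B| — true.
(d) west: |A| = 6, |A ∩ B| = 3; needs |A ∩ B| = 4 — false.

2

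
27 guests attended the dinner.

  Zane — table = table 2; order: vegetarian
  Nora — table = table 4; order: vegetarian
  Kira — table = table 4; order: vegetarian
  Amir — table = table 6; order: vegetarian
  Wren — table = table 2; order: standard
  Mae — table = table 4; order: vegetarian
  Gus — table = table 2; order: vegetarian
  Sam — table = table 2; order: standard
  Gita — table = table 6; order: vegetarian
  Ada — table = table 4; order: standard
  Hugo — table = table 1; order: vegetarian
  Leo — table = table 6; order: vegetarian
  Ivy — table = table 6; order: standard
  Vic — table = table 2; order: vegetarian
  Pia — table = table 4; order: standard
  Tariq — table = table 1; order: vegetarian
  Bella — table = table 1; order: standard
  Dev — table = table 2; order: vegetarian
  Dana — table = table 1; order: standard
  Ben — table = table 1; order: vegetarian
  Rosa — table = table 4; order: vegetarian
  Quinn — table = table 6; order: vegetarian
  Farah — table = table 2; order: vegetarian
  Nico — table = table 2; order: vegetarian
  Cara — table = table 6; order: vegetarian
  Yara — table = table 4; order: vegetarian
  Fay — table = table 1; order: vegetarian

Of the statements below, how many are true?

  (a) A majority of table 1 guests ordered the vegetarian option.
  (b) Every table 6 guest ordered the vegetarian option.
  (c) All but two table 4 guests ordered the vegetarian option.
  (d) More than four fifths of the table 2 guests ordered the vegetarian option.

2

(a) table 1: |A| = 6, |A ∩ B| = 4; needs |A ∩ B| > |A ∖ B| — true.
(b) table 6: |A| = 6, |A ∩ B| = 5; needs A ⊆ B, i.e. every element of A is in B (|A ∖ B| = 0) — false.
(c) table 4: |A| = 7, |A ∩ B| = 5; needs |A ∖ B| = 2 — true.
(d) table 2: |A| = 8, |A ∩ B| = 6; needs |A ∩ B| / |A| > 4/5 — false.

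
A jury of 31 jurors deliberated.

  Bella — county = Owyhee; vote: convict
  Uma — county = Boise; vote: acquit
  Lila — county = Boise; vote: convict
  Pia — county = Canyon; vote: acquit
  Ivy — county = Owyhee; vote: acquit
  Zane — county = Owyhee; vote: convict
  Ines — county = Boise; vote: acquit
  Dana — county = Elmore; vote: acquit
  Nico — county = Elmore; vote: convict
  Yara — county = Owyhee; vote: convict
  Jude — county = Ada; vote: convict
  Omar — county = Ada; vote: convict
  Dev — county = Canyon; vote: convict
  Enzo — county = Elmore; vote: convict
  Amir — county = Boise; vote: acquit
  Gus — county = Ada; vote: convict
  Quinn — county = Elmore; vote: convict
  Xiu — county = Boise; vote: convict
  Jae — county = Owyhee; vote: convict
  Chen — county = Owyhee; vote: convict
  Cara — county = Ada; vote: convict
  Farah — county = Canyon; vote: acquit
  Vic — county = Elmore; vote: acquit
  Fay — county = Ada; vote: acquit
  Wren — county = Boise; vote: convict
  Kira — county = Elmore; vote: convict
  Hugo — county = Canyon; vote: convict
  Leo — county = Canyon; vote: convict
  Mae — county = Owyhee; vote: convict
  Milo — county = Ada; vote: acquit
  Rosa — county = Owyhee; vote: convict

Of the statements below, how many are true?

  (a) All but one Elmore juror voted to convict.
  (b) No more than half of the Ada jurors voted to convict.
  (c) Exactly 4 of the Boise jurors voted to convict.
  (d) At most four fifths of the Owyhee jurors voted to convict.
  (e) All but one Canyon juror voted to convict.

0

(a) Elmore: |A| = 6, |A ∩ B| = 4; needs |A ∖ B| = 1 — false.
(b) Ada: |A| = 6, |A ∩ B| = 4; needs |A ∩ B| ≤ |A ∖ B| — false.
(c) Boise: |A| = 6, |A ∩ B| = 3; needs |A ∩ B| = 4 — false.
(d) Owyhee: |A| = 8, |A ∩ B| = 7; needs |A ∩ B| / |A| ≤ 4/5 — false.
(e) Canyon: |A| = 5, |A ∩ B| = 3; needs |A ∖ B| = 1 — false.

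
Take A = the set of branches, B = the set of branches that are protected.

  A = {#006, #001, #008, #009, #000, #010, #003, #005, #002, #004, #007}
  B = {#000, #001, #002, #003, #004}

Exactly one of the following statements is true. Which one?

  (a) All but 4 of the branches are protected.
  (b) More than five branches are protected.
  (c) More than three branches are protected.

|A| = 11, |A ∩ B| = 5, |A ∖ B| = 6.
(a) requires |A ∖ B| = 4: false.
(b) requires |A ∩ B| > 5: false.
(c) requires |A ∩ B| > 3: true.

(c)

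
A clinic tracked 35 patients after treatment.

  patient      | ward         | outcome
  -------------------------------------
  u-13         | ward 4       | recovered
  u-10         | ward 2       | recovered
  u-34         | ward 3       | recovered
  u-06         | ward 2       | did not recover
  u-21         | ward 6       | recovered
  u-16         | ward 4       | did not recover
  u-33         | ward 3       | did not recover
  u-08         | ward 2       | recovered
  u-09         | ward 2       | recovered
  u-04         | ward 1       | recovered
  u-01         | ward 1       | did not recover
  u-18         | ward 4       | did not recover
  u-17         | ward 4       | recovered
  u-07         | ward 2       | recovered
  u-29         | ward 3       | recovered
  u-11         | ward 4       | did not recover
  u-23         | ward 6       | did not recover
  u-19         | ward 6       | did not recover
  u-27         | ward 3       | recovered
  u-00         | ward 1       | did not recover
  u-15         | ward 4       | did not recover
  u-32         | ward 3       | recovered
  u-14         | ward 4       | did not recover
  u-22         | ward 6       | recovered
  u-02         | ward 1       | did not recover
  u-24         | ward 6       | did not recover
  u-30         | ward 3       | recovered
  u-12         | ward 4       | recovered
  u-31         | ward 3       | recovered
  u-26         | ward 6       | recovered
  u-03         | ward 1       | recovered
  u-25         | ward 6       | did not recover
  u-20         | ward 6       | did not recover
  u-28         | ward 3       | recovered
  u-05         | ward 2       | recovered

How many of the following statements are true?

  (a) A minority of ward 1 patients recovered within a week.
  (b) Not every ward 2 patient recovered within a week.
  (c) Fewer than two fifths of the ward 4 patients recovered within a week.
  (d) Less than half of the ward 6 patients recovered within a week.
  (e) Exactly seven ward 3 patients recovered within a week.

5

(a) ward 1: |A| = 5, |A ∩ B| = 2; needs |A ∩ B| < |A ∖ B| — true.
(b) ward 2: |A| = 6, |A ∩ B| = 5; needs A ⊄ B (|A ∖ B| ≥ 1) — true.
(c) ward 4: |A| = 8, |A ∩ B| = 3; needs |A ∩ B| / |A| < 2/5 — true.
(d) ward 6: |A| = 8, |A ∩ B| = 3; needs |A ∩ B| < |A ∖ B| — true.
(e) ward 3: |A| = 8, |A ∩ B| = 7; needs |A ∩ B| = 7 — true.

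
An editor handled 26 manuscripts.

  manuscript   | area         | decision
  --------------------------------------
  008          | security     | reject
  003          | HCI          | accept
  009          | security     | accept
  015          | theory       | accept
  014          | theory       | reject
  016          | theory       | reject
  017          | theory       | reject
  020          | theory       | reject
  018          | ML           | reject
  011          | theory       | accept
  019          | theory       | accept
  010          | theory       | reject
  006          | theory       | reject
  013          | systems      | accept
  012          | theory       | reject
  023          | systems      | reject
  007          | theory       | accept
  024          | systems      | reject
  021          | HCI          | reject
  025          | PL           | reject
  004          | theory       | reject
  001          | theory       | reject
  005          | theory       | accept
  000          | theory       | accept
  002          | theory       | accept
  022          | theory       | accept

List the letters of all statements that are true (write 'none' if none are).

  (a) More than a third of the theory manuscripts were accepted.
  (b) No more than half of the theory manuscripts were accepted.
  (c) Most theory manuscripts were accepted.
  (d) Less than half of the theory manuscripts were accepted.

(a), (b), (d)

|A| = 17, |A ∩ B| = 8, |A ∖ B| = 9.
(a) |A ∩ B| / |A| > 1/3: holds.
(b) |A ∩ B| ≤ |A ∖ B|: holds.
(c) |A ∩ B| > |A ∖ B|: fails.
(d) |A ∩ B| < |A ∖ B|: holds.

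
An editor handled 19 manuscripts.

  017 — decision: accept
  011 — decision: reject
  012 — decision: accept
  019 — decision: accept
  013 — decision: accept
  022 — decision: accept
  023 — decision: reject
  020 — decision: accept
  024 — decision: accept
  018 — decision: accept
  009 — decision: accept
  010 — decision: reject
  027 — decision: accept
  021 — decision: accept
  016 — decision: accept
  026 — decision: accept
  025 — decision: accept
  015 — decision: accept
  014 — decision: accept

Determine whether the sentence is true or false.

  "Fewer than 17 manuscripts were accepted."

True

Truth condition: |A ∩ B| < 17.
|A| = 19, |A ∩ B| = 16, |A ∖ B| = 3.
|A ∩ B| = 16, so the statement is true.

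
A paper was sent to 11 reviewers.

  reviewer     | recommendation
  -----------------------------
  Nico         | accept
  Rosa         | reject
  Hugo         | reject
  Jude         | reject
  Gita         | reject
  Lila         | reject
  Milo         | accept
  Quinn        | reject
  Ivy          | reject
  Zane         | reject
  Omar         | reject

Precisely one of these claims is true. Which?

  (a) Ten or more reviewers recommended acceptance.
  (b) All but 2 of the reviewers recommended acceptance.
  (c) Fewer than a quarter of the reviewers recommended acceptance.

|A| = 11, |A ∩ B| = 2, |A ∖ B| = 9.
(a) requires |A ∩ B| ≥ 10: false.
(b) requires |A ∖ B| = 2: false.
(c) requires |A ∩ B| / |A| < 1/4: true.

(c)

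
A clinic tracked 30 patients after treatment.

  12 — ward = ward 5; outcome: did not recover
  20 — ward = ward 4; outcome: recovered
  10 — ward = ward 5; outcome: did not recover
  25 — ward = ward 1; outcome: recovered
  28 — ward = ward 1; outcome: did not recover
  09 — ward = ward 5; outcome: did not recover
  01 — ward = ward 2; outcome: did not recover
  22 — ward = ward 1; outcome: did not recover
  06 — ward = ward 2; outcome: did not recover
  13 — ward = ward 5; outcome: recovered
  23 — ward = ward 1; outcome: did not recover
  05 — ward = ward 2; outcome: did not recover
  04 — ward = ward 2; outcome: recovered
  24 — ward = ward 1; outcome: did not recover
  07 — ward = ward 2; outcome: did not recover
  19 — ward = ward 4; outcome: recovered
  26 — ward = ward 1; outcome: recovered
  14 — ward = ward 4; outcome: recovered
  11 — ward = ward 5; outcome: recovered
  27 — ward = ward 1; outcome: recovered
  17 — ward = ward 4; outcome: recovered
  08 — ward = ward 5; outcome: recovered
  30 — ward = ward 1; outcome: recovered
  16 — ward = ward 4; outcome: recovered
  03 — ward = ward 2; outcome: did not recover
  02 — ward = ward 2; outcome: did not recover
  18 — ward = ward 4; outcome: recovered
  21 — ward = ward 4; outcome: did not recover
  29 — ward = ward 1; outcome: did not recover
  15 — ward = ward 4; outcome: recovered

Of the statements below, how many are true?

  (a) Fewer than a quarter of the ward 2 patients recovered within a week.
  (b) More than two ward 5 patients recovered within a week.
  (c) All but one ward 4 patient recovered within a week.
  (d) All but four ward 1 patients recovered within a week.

3

(a) ward 2: |A| = 7, |A ∩ B| = 1; needs |A ∩ B| / |A| < 1/4 — true.
(b) ward 5: |A| = 6, |A ∩ B| = 3; needs |A ∩ B| > 2 — true.
(c) ward 4: |A| = 8, |A ∩ B| = 7; needs |A ∖ B| = 1 — true.
(d) ward 1: |A| = 9, |A ∩ B| = 4; needs |A ∖ B| = 4 — false.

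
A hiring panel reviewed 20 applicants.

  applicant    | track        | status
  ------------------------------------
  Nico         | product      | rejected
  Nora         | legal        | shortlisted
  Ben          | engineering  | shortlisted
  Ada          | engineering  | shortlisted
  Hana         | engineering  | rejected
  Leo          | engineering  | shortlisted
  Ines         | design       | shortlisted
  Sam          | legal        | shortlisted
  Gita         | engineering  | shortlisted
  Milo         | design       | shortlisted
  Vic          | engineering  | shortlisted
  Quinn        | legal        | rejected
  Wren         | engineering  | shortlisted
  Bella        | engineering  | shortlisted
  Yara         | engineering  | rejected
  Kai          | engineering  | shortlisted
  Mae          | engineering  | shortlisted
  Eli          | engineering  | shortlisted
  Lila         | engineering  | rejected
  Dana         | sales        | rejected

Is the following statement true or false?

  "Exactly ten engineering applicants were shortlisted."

'Exactly ten engineering applicants were shortlisted' holds iff |A ∩ B| = 10.
A (the restrictor) = {Ben, Ada, Hana, Leo, Gita, Vic, Wren, Bella, Yara, Kai, Mae, Eli, Lila}, |A| = 13.
A ∩ B = {Ben, Ada, Leo, Gita, Vic, Wren, Bella, Kai, Mae, Eli}, so |A ∩ B| = 10.
|A ∩ B| = 10, so the statement is true.

True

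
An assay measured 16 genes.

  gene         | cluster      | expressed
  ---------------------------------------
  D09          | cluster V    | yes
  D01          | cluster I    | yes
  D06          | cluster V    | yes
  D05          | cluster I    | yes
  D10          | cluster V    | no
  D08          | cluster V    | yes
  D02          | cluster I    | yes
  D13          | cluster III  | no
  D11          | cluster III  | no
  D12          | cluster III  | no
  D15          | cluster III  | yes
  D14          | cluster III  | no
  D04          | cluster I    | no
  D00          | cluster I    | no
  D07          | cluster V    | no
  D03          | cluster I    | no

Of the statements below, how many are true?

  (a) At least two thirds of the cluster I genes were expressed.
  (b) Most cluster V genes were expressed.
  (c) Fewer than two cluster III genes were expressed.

2

(a) cluster I: |A| = 6, |A ∩ B| = 3; needs |A ∩ B| / |A| ≥ 2/3 — false.
(b) cluster V: |A| = 5, |A ∩ B| = 3; needs |A ∩ B| > |A ∖ B| — true.
(c) cluster III: |A| = 5, |A ∩ B| = 1; needs |A ∩ B| < 2 — true.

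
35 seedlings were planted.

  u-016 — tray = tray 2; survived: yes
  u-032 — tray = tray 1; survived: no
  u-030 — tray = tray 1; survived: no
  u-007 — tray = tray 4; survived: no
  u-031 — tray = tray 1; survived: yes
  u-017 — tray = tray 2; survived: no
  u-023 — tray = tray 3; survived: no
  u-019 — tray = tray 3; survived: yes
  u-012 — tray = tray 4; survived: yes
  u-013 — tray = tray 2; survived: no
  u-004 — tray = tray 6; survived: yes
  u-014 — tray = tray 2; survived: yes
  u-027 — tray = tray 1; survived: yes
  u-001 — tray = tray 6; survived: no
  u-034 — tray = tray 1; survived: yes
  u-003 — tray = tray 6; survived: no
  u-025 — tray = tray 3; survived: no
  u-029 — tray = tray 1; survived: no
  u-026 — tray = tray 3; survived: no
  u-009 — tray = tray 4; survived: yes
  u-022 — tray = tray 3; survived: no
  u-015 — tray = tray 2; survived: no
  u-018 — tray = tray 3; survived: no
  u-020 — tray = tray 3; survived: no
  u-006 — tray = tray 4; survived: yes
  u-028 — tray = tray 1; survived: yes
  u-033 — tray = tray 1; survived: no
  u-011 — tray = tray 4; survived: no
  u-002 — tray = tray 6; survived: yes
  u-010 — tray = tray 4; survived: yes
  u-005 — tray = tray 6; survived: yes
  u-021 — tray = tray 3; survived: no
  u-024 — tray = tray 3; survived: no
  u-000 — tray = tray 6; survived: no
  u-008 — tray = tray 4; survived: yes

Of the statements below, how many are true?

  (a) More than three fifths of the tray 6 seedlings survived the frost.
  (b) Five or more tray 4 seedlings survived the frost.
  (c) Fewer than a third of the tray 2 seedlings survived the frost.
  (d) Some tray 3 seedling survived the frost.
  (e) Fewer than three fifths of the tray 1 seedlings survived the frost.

(a) tray 6: |A| = 6, |A ∩ B| = 3; needs |A ∩ B| / |A| > 3/5 — false.
(b) tray 4: |A| = 7, |A ∩ B| = 5; needs |A ∩ B| ≥ 5 — true.
(c) tray 2: |A| = 5, |A ∩ B| = 2; needs |A ∩ B| / |A| < 1/3 — false.
(d) tray 3: |A| = 9, |A ∩ B| = 1; needs A ∩ B ≠ ∅ (|A ∩ B| ≥ 1) — true.
(e) tray 1: |A| = 8, |A ∩ B| = 4; needs |A ∩ B| / |A| < 3/5 — true.

3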